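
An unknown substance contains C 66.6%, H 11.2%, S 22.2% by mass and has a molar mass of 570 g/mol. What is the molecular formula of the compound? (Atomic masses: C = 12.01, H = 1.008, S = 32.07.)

C32H64S4

Assume 100 g: 66.6 g C, 11.2 g H, 22.2 g S.
Moles — C: 66.6 / 12.01 = 5.545 mol; H: 11.2 / 1.008 = 11.11 mol; S: 22.2 / 32.07 = 0.6922 mol
Smallest is S at 0.6922 mol; normalising gives C 8.011, H 16.051, S 1.000
Ratio ≈ 8:16:1, so the empirical formula is C8H16S
Empirical-formula mass = 144.28 g/mol
n = 570 / 144.28 = 3.95 ≈ 4
Molecular formula = (C8H16S)×4 = C32H64S4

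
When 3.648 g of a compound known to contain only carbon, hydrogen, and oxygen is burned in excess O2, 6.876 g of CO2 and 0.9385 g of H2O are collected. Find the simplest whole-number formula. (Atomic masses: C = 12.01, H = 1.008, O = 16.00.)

mol C = 6.876 / 44.01 = 0.1562; mass C = 0.1562 × 12.01 = 1.876 g
mol H = 2 × (0.9385 / 18.02) = 0.1042; mass H = 0.1042 × 1.008 = 0.1050 g
mass O = 3.648 − (1.981) = 1.667 g → mol O = 0.1042
Smallest is H at 0.1042 mol; normalising gives C 1.500, H 1.000, O 1.000
Multiply by 2: C 3.00, H 2.00, O 2.00 → C3H2O2

C3H2O2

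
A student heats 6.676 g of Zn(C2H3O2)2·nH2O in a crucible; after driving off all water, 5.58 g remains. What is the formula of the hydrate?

Mass of water lost = 6.676 − 5.58 = 1.096 g → 1.096 / 18.02 = 0.06082 mol H2O
Molar mass of Zn(C2H3O2)2 = 183.47 g/mol → mol Zn(C2H3O2)2 = 5.58 / 183.47 = 0.03041
n = 0.06082 / 0.03041 = 2.00 ≈ 2 → Zn(C2H3O2)2·2H2O

Zn(C2H3O2)2·2H2O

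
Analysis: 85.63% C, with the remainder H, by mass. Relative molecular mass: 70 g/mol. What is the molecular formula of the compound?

C5H10

Assume 100 g: 85.63 g C, 14.37 g H.
C: 85.63 g ÷ 12.01 g/mol = 7.13 mol
H: 14.37 g ÷ 1.008 g/mol = 14.26 mol
Divide by the smallest (7.13 mol C): C 1.000, H 1.999
Ratio ≈ 1:2, so the empirical formula is CH2
Empirical-formula mass = 14.03 g/mol
n = 70 / 14.03 = 4.99 ≈ 5
Molecular formula = (CH2)×5 = C5H10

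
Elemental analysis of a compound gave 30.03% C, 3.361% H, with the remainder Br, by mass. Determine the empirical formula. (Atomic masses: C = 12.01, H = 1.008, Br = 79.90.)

C3H4Br

Assume 100 g: 30.03 g C, 3.361 g H, 66.609 g Br.
C: 30.03 g ÷ 12.01 g/mol = 2.5 mol
H: 3.361 g ÷ 1.008 g/mol = 3.334 mol
Br: 66.609 g ÷ 79.90 g/mol = 0.8337 mol
Smallest is Br at 0.8337 mol; normalising gives C 2.999, H 4.000, Br 1.000
→ C3H4Br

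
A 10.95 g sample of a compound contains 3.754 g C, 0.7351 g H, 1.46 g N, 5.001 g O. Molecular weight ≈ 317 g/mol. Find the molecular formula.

C: 3.754 g ÷ 12.01 g/mol = 0.3126 mol
H: 0.7351 g ÷ 1.008 g/mol = 0.7293 mol
N: 1.46 g ÷ 14.01 g/mol = 0.1042 mol
O: 5.001 g ÷ 16.00 g/mol = 0.3126 mol
Smallest is N at 0.1042 mol; normalising gives C 2.999, H 6.998, N 1.000, O 2.999
→ C3H7NO3
Empirical-formula mass = 105.10 g/mol
n = 317 / 105.10 = 3.02 ≈ 3
Molecular formula = (C3H7NO3)×3 = C9H21N3O9

C9H21N3O9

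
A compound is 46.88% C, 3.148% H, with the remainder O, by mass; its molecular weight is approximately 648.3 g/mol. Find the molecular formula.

Assume 100 g: 46.88 g C, 3.148 g H, 49.972 g O.
Moles — C: 46.88 / 12.01 = 3.903 mol; H: 3.148 / 1.008 = 3.123 mol; O: 49.972 / 16.00 = 3.123 mol
Smallest is H at 3.123 mol; normalising gives C 1.250, H 1.000, O 1.000
Multiply by 4: C 5.00, H 4.00, O 4.00 → C5H4O4
Empirical-formula mass = 128.08 g/mol
n = 648.3 / 128.08 = 5.06 ≈ 5
Molecular formula = (C5H4O4)×5 = C25H20O20

C25H20O20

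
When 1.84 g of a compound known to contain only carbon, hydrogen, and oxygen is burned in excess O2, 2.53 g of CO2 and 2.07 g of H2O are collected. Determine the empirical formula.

CH4O

mol C = 2.53 / 44.01 = 0.05749; mass C = 0.05749 × 12.01 = 0.6904 g
mol H = 2 × (2.07 / 18.02) = 0.2297; mass H = 0.2297 × 1.008 = 0.2316 g
mass O = 1.84 − (0.9220) = 0.9180 g → mol O = 0.05737
Ratios (÷ 0.05737): C 1.002, H 4.004, O 1.000
Ratio ≈ 1:4:1, so the empirical formula is CH4O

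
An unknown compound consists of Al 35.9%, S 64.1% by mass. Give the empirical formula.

Al2S3

Assume 100 g: 35.9 g Al, 64.1 g S.
Moles — Al: 35.9 / 26.98 = 1.331 mol; S: 64.1 / 32.07 = 1.999 mol
Divide by the smallest (1.331 mol Al): Al 1.000, S 1.502
Scaling by 2: Al 2.00, S 3.00 → Al2S3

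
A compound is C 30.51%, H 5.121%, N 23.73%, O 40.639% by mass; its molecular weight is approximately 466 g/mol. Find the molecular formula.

Assume 100 g: 30.51 g C, 5.121 g H, 23.73 g N, 40.639 g O.
n(C) = 30.51/12.01 = 2.54, n(H) = 5.121/1.008 = 5.08, n(N) = 23.73/14.01 = 1.694, n(O) = 40.639/16.00 = 2.54
Ratios (÷ 1.694): C 1.500, H 2.999, N 1.000, O 1.500
Multiply by 2: C 3.00, H 6.00, N 2.00, O 3.00 → C3H6N2O3
Empirical-formula mass = 118.10 g/mol
n = 466 / 118.10 = 3.95 ≈ 4
Molecular formula = (C3H6N2O3)×4 = C12H24N8O12

C12H24N8O12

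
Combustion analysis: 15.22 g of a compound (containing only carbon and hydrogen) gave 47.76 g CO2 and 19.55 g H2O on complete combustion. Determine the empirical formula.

CH2

mol C = 47.76 / 44.01 = 1.085; mass C = 1.085 × 12.01 = 13.03 g
mol H = 2 × (19.55 / 18.02) = 2.170; mass H = 2.170 × 1.008 = 2.187 g
Ratios (÷ 1.085): C 1.000, H 1.999
Ratio ≈ 1:2, so the empirical formula is CH2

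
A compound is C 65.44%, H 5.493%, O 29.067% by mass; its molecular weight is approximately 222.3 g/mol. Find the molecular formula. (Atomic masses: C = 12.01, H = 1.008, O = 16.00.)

C12H12O4

Assume 100 g: 65.44 g C, 5.493 g H, 29.067 g O.
Moles — C: 65.44 / 12.01 = 5.449 mol; H: 5.493 / 1.008 = 5.449 mol; O: 29.067 / 16.00 = 1.817 mol
Ratios (÷ 1.817): C 2.999, H 3.000, O 1.000
≈ 3:3:1 → C3H3O
Empirical-formula mass = 55.05 g/mol
n = 222.3 / 55.05 = 4.04 ≈ 4
Molecular formula = (C3H3O)×4 = C12H12O4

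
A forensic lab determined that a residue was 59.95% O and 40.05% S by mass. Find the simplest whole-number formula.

Assume 100 g: 59.95 g O, 40.05 g S.
Moles — O: 59.95 / 16.00 = 3.747 mol; S: 40.05 / 32.07 = 1.249 mol
Ratios (÷ 1.249): O 3.000, S 1.000
→ O3S

O3S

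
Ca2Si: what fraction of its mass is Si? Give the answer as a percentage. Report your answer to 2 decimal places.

25.95%

Molar mass = 2(40.08) + 1(28.09) = 108.250 g/mol
Mass of Si per mole = 1 × 28.09 = 28.090 g
% Si = 28.090 / 108.250 × 100 = 25.95%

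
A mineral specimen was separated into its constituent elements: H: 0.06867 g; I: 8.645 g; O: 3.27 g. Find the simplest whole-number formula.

n(H) = 0.06867/1.008 = 0.06812, n(I) = 8.645/126.90 = 0.06812, n(O) = 3.27/16.00 = 0.2044
Smallest is I at 0.06812 mol; normalising gives H 1.000, I 1.000, O 3.000
Ratio ≈ 1:1:3, so the empirical formula is HIO3

HIO3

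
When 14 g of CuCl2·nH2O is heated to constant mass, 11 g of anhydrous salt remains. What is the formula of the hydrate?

CuCl2·2H2O

Mass of water lost = 14 − 11 = 3 g → 3 / 18.02 = 0.1665 mol H2O
Molar mass of CuCl2 = 134.45 g/mol → mol CuCl2 = 11 / 134.45 = 0.08181
n = 0.1665 / 0.08181 = 2.03 ≈ 2 → CuCl2·2H2O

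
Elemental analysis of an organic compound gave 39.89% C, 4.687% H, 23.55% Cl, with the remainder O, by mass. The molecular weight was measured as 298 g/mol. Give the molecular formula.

C10H14Cl2O6

Assume 100 g: 39.89 g C, 4.687 g H, 23.55 g Cl, 31.873 g O.
Moles — C: 39.89 / 12.01 = 3.321 mol; H: 4.687 / 1.008 = 4.65 mol; Cl: 23.55 / 35.45 = 0.6643 mol; O: 31.873 / 16.00 = 1.992 mol
Divide by the smallest (0.6643 mol Cl): C 5.000, H 6.999, Cl 1.000, O 2.999
≈ 5:7:1:3 → C5H7ClO3
Empirical-formula mass = 150.56 g/mol
n = 298 / 150.56 = 1.98 ≈ 2
Molecular formula = (C5H7ClO3)×2 = C10H14Cl2O6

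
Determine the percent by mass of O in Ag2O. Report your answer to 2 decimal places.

6.90%

Molar mass = 2(107.87) + 1(16.00) = 231.740 g/mol
Mass of O per mole = 1 × 16.00 = 16.000 g
% O = 16.000 / 231.740 × 100 = 6.90%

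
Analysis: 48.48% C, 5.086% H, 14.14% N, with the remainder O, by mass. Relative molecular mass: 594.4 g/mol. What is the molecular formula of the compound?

Assume 100 g: 48.48 g C, 5.086 g H, 14.14 g N, 32.294 g O.
C: 48.48 g ÷ 12.01 g/mol = 4.037 mol
H: 5.086 g ÷ 1.008 g/mol = 5.046 mol
N: 14.14 g ÷ 14.01 g/mol = 1.009 mol
O: 32.294 g ÷ 16.00 g/mol = 2.018 mol
Smallest is N at 1.009 mol; normalising gives C 4.000, H 4.999, N 1.000, O 2.000
→ C4H5NO2
Empirical-formula mass = 99.09 g/mol
n = 594.4 / 99.09 = 6.00 ≈ 6
Molecular formula = (C4H5NO2)×6 = C24H30N6O12

C24H30N6O12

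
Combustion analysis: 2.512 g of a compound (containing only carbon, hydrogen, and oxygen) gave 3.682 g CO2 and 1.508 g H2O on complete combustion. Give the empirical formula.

mol C = 3.682 / 44.01 = 0.08366; mass C = 0.08366 × 12.01 = 1.005 g
mol H = 2 × (1.508 / 18.02) = 0.1674; mass H = 0.1674 × 1.008 = 0.1687 g
mass O = 2.512 − (1.173) = 1.339 g → mol O = 0.08366
Ratios (÷ 0.08366): C 1.000, H 2.001, O 1.000
→ CH2O

CH2O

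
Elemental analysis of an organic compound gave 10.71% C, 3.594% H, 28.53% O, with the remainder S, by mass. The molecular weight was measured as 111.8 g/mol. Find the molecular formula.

Assume 100 g: 10.71 g C, 3.594 g H, 28.53 g O, 57.166 g S.
Moles — C: 10.71 / 12.01 = 0.8918 mol; H: 3.594 / 1.008 = 3.565 mol; O: 28.53 / 16.00 = 1.783 mol; S: 57.166 / 32.07 = 1.783 mol
Ratios (÷ 0.8918): C 1.000, H 3.998, O 2.000, S 1.999
→ CH4O2S2
Empirical-formula mass = 112.18 g/mol
n = 111.8 / 112.18 = 1.00 ≈ 1
Molecular formula = empirical formula = CH4O2S2

CH4O2S2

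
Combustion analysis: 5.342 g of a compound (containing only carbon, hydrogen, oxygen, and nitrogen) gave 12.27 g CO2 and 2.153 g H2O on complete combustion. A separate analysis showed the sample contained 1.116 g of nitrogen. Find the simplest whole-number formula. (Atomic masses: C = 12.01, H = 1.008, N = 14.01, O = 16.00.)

C7H6N2O

mol C = 12.27 / 44.01 = 0.2788; mass C = 0.2788 × 12.01 = 3.348 g
mol H = 2 × (2.153 / 18.02) = 0.2390; mass H = 0.2390 × 1.008 = 0.2409 g
mol N = 1.116 / 14.01 = 0.07966
mass O = 5.342 − (4.705) = 0.6367 g → mol O = 0.03980
Divide by the smallest (0.0398 mol O): C 7.006, H 6.004, N 2.002, O 1.000
Ratio ≈ 7:6:2:1, so the empirical formula is C7H6N2O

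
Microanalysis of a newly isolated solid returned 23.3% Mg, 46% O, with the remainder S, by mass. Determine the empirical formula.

MgO3S

Assume 100 g: 23.3 g Mg, 46 g O, 30.7 g S.
n(Mg) = 23.3/24.31 = 0.9585, n(O) = 46/16.00 = 2.875, n(S) = 30.7/32.07 = 0.9573
Divide by the smallest (0.9573 mol S): Mg 1.001, O 3.003, S 1.000
→ MgO3S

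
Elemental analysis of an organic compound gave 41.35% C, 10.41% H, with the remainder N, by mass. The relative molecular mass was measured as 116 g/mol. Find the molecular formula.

Assume 100 g: 41.35 g C, 10.41 g H, 48.24 g N.
n(C) = 41.35/12.01 = 3.443, n(H) = 10.41/1.008 = 10.33, n(N) = 48.24/14.01 = 3.443
Smallest is C at 3.443 mol; normalising gives C 1.000, H 3.000, N 1.000
→ CH3N
Empirical-formula mass = 29.04 g/mol
n = 116 / 29.04 = 3.99 ≈ 4
Molecular formula = (CH3N)×4 = C4H12N4

C4H12N4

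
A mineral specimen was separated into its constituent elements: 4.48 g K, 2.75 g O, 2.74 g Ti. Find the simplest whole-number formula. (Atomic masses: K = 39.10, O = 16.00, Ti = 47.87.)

Moles — K: 4.48 / 39.10 = 0.1146 mol; O: 2.75 / 16.00 = 0.1719 mol; Ti: 2.74 / 47.87 = 0.05724 mol
Ratios (÷ 0.05724): K 2.002, O 3.003, Ti 1.000
≈ 2:3:1 → K2O3Ti

K2O3Ti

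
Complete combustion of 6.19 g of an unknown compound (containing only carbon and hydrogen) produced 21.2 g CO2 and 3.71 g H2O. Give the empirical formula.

mol C = 21.2 / 44.01 = 0.4817; mass C = 0.4817 × 12.01 = 5.785 g
mol H = 2 × (3.71 / 18.02) = 0.4118; mass H = 0.4118 × 1.008 = 0.4151 g
Smallest is H at 0.4118 mol; normalising gives C 1.170, H 1.000
Multiply by 6: C 7.02, H 6.00 → C7H6

C7H6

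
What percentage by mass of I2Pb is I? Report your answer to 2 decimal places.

55.05%

Molar mass = 2(126.90) + 1(207.2) = 461.000 g/mol
Mass of I per mole = 2 × 126.90 = 253.800 g
% I = 253.800 / 461.000 × 100 = 55.05%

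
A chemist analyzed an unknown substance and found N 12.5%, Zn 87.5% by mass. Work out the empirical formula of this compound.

Assume 100 g: 12.5 g N, 87.5 g Zn.
N: 12.5 g ÷ 14.01 g/mol = 0.8922 mol
Zn: 87.5 g ÷ 65.38 g/mol = 1.338 mol
Divide by the smallest (0.8922 mol N): N 1.000, Zn 1.500
Multiply by 2: N 2.00, Zn 3.00 → N2Zn3

N2Zn3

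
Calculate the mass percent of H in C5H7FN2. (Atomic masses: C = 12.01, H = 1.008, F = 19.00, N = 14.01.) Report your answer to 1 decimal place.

Molar mass = 5(12.01) + 7(1.008) + 1(19.00) + 2(14.01) = 114.126 g/mol
Mass of H per mole = 7 × 1.008 = 7.056 g
% H = 7.056 / 114.126 × 100 = 6.2%

6.2%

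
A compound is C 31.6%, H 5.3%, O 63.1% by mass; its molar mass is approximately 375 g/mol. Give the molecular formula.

C10H20O15

Assume 100 g: 31.6 g C, 5.3 g H, 63.1 g O.
Moles — C: 31.6 / 12.01 = 2.631 mol; H: 5.3 / 1.008 = 5.258 mol; O: 63.1 / 16.00 = 3.944 mol
Divide by the smallest (2.631 mol C): C 1.000, H 1.998, O 1.499
×2: C 2.00, H 4.00, O 3.00 → C2H4O3
Empirical-formula mass = 76.05 g/mol
n = 375 / 76.05 = 4.93 ≈ 5
Molecular formula = (C2H4O3)×5 = C10H20O15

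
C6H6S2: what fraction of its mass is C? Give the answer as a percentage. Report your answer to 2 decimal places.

Molar mass = 6(12.01) + 6(1.008) + 2(32.07) = 142.248 g/mol
Mass of C per mole = 6 × 12.01 = 72.060 g
% C = 72.060 / 142.248 × 100 = 50.66%

50.66%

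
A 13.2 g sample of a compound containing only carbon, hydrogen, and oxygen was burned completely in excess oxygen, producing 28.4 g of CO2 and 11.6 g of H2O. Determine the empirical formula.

C5H10O2

mol C = 28.4 / 44.01 = 0.6453; mass C = 0.6453 × 12.01 = 7.750 g
mol H = 2 × (11.6 / 18.02) = 1.287; mass H = 1.287 × 1.008 = 1.298 g
mass O = 13.2 − (9.048) = 4.152 g → mol O = 0.2595
Divide by the smallest (0.2595 mol O): C 2.487, H 4.961, O 1.000
Multiply by 2: C 4.97, H 9.92, O 2.00 → C5H10O2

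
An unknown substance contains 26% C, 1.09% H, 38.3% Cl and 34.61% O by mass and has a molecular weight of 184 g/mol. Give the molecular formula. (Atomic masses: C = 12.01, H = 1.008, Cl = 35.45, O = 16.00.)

Assume 100 g: 26 g C, 1.09 g H, 38.3 g Cl, 34.61 g O.
C: 26 g ÷ 12.01 g/mol = 2.165 mol
H: 1.09 g ÷ 1.008 g/mol = 1.081 mol
Cl: 38.3 g ÷ 35.45 g/mol = 1.08 mol
O: 34.61 g ÷ 16.00 g/mol = 2.163 mol
Smallest is Cl at 1.08 mol; normalising gives C 2.004, H 1.001, Cl 1.000, O 2.002
Ratio ≈ 2:1:1:2, so the empirical formula is C2HClO2
Empirical-formula mass = 92.48 g/mol
n = 184 / 92.48 = 1.99 ≈ 2
Molecular formula = (C2HClO2)×2 = C4H2Cl2O4

C4H2Cl2O4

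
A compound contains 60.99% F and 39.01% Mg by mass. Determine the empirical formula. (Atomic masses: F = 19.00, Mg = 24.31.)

F2Mg

Assume 100 g: 60.99 g F, 39.01 g Mg.
F: 60.99 g ÷ 19.00 g/mol = 3.21 mol
Mg: 39.01 g ÷ 24.31 g/mol = 1.605 mol
Smallest is Mg at 1.605 mol; normalising gives F 2.000, Mg 1.000
Ratio ≈ 2:1, so the empirical formula is F2Mg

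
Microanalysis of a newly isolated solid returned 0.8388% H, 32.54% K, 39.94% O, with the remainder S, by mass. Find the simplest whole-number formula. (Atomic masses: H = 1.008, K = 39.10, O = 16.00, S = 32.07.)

Assume 100 g: 0.8388 g H, 32.54 g K, 39.94 g O, 26.681 g S.
Moles — H: 0.8388 / 1.008 = 0.8321 mol; K: 32.54 / 39.10 = 0.8322 mol; O: 39.94 / 16.00 = 2.496 mol; S: 26.681 / 32.07 = 0.832 mol
Divide by the smallest (0.832 mol S): H 1.000, K 1.000, O 3.000, S 1.000
Ratio ≈ 1:1:3:1, so the empirical formula is HKO3S

HKO3S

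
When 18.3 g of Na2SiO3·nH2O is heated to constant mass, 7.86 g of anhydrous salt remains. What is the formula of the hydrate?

Mass of water lost = 18.3 − 7.86 = 10.44 g → 10.44 / 18.02 = 0.5794 mol H2O
Molar mass of Na2SiO3 = 122.07 g/mol → mol Na2SiO3 = 7.86 / 122.07 = 0.06439
n = 0.5794 / 0.06439 = 9.00 ≈ 9 → Na2SiO3·9H2O

Na2SiO3·9H2O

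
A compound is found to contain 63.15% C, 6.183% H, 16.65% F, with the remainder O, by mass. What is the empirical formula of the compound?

C6H7FO

Assume 100 g: 63.15 g C, 6.183 g H, 16.65 g F, 14.017 g O.
Moles — C: 63.15 / 12.01 = 5.258 mol; H: 6.183 / 1.008 = 6.134 mol; F: 16.65 / 19.00 = 0.8763 mol; O: 14.017 / 16.00 = 0.8761 mol
Divide by the smallest (0.8761 mol O): C 6.002, H 7.002, F 1.000, O 1.000
Ratio ≈ 6:7:1:1, so the empirical formula is C6H7FO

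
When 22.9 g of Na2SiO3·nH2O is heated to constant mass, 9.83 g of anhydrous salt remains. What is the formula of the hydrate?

Mass of water lost = 22.9 − 9.83 = 13.07 g → 13.07 / 18.02 = 0.7253 mol H2O
Molar mass of Na2SiO3 = 122.07 g/mol → mol Na2SiO3 = 9.83 / 122.07 = 0.08053
n = 0.7253 / 0.08053 = 9.01 ≈ 9 → Na2SiO3·9H2O

Na2SiO3·9H2O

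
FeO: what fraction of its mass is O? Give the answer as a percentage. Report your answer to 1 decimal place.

Molar mass = 1(55.85) + 1(16.00) = 71.850 g/mol
Mass of O per mole = 1 × 16.00 = 16.000 g
% O = 16.000 / 71.850 × 100 = 22.3%

22.3%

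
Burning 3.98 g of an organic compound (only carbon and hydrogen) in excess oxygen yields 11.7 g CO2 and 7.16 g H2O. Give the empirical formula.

CH3

mol C = 11.7 / 44.01 = 0.2658; mass C = 0.2658 × 12.01 = 3.193 g
mol H = 2 × (7.16 / 18.02) = 0.7947; mass H = 0.7947 × 1.008 = 0.8010 g
Smallest is C at 0.2658 mol; normalising gives C 1.000, H 2.989
Ratio ≈ 1:3, so the empirical formula is CH3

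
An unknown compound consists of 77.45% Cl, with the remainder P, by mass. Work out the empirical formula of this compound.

Cl3P

Assume 100 g: 77.45 g Cl, 22.55 g P.
Moles — Cl: 77.45 / 35.45 = 2.185 mol; P: 22.55 / 30.97 = 0.7281 mol
Smallest is P at 0.7281 mol; normalising gives Cl 3.001, P 1.000
≈ 3:1 → Cl3P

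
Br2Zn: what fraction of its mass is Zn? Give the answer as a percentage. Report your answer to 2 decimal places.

Molar mass = 2(79.90) + 1(65.38) = 225.180 g/mol
Mass of Zn per mole = 1 × 65.38 = 65.380 g
% Zn = 65.380 / 225.180 × 100 = 29.03%

29.03%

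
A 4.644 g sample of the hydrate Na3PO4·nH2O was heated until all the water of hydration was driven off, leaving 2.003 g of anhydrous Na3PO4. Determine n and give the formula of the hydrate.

Mass of water lost = 4.644 − 2.003 = 2.641 g → 2.641 / 18.02 = 0.1466 mol H2O
Molar mass of Na3PO4 = 163.94 g/mol → mol Na3PO4 = 2.003 / 163.94 = 0.01222
n = 0.1466 / 0.01222 = 12.00 ≈ 12 → Na3PO4·12H2O

Na3PO4·12H2O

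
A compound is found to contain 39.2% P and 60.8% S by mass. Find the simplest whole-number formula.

Assume 100 g: 39.2 g P, 60.8 g S.
P: 39.2 g ÷ 30.97 g/mol = 1.266 mol
S: 60.8 g ÷ 32.07 g/mol = 1.896 mol
Smallest is P at 1.266 mol; normalising gives P 1.000, S 1.498
Scaling by 2: P 2.00, S 3.00 → P2S3

P2S3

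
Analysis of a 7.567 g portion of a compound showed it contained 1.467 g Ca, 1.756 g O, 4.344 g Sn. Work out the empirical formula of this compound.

CaO3Sn

Ca: 1.467 g ÷ 40.08 g/mol = 0.0366 mol
O: 1.756 g ÷ 16.00 g/mol = 0.1098 mol
Sn: 4.344 g ÷ 118.71 g/mol = 0.03659 mol
Smallest is Sn at 0.03659 mol; normalising gives Ca 1.000, O 2.999, Sn 1.000
Ratio ≈ 1:3:1, so the empirical formula is CaO3Sn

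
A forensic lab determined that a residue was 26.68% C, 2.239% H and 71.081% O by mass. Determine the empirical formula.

CHO2

Assume 100 g: 26.68 g C, 2.239 g H, 71.081 g O.
C: 26.68 g ÷ 12.01 g/mol = 2.221 mol
H: 2.239 g ÷ 1.008 g/mol = 2.221 mol
O: 71.081 g ÷ 16.00 g/mol = 4.443 mol
Divide by the smallest (2.221 mol H): C 1.000, H 1.000, O 2.000
≈ 1:1:2 → CHO2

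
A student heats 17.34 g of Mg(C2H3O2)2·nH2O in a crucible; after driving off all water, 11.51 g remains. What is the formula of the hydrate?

Mg(C2H3O2)2·4H2O

Mass of water lost = 17.34 − 11.51 = 5.83 g → 5.83 / 18.02 = 0.3235 mol H2O
Molar mass of Mg(C2H3O2)2 = 142.40 g/mol → mol Mg(C2H3O2)2 = 11.51 / 142.40 = 0.08083
n = 0.3235 / 0.08083 = 4.00 ≈ 4 → Mg(C2H3O2)2·4H2O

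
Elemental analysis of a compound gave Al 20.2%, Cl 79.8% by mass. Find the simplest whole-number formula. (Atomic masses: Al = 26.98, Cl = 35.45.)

AlCl3

Assume 100 g: 20.2 g Al, 79.8 g Cl.
n(Al) = 20.2/26.98 = 0.7487, n(Cl) = 79.8/35.45 = 2.251
Ratios (÷ 0.7487): Al 1.000, Cl 3.007
≈ 1:3 → AlCl3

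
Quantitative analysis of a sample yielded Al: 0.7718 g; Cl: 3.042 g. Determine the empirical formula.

n(Al) = 0.7718/26.98 = 0.02861, n(Cl) = 3.042/35.45 = 0.08581
Divide by the smallest (0.02861 mol Al): Al 1.000, Cl 3.000
Ratio ≈ 1:3, so the empirical formula is AlCl3

AlCl3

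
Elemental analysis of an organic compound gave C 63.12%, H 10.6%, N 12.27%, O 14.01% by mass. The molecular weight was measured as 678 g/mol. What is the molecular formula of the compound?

Assume 100 g: 63.12 g C, 10.6 g H, 12.27 g N, 14.01 g O.
n(C) = 63.12/12.01 = 5.256, n(H) = 10.6/1.008 = 10.52, n(N) = 12.27/14.01 = 0.8758, n(O) = 14.01/16.00 = 0.8756
Smallest is O at 0.8756 mol; normalising gives C 6.002, H 12.010, N 1.000, O 1.000
≈ 6:12:1:1 → C6H12NO
Empirical-formula mass = 114.17 g/mol
n = 678 / 114.17 = 5.94 ≈ 6
Molecular formula = (C6H12NO)×6 = C36H72N6O6

C36H72N6O6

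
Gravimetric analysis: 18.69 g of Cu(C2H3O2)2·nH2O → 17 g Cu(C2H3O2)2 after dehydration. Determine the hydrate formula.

Mass of water lost = 18.69 − 17 = 1.69 g → 1.69 / 18.02 = 0.09378 mol H2O
Molar mass of Cu(C2H3O2)2 = 181.64 g/mol → mol Cu(C2H3O2)2 = 17 / 181.64 = 0.09359
n = 0.09378 / 0.09359 = 1.00 ≈ 1 → Cu(C2H3O2)2·H2O

Cu(C2H3O2)2·H2O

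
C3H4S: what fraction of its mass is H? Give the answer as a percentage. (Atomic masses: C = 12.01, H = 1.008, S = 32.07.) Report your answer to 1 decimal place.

5.6%

Molar mass = 3(12.01) + 4(1.008) + 1(32.07) = 72.132 g/mol
Mass of H per mole = 4 × 1.008 = 4.032 g
% H = 4.032 / 72.132 × 100 = 5.6%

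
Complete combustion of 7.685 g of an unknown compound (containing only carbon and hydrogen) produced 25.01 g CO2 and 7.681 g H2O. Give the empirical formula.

C2H3

mol C = 25.01 / 44.01 = 0.5683; mass C = 0.5683 × 12.01 = 6.825 g
mol H = 2 × (7.681 / 18.02) = 0.8525; mass H = 0.8525 × 1.008 = 0.8593 g
Divide by the smallest (0.5683 mol C): C 1.000, H 1.500
Multiply by 2: C 2.00, H 3.00 → C2H3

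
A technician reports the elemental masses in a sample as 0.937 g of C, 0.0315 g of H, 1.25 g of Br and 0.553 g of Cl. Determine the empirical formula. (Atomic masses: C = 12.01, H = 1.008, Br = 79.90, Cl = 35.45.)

C5H2BrCl

Moles — C: 0.937 / 12.01 = 0.07802 mol; H: 0.0315 / 1.008 = 0.03125 mol; Br: 1.25 / 79.90 = 0.01564 mol; Cl: 0.553 / 35.45 = 0.0156 mol
Ratios (÷ 0.0156): C 5.001, H 2.003, Br 1.003, Cl 1.000
Ratio ≈ 5:2:1:1, so the empirical formula is C5H2BrCl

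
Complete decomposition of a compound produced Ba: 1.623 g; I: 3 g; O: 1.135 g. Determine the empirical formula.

BaI2O6

n(Ba) = 1.623/137.33 = 0.01182, n(I) = 3/126.90 = 0.02364, n(O) = 1.135/16.00 = 0.07094
Smallest is Ba at 0.01182 mol; normalising gives Ba 1.000, I 2.000, O 6.002
Ratio ≈ 1:2:6, so the empirical formula is BaI2O6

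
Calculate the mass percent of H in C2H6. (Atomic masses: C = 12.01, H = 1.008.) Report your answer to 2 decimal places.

20.11%

Molar mass = 2(12.01) + 6(1.008) = 30.068 g/mol
Mass of H per mole = 6 × 1.008 = 6.048 g
% H = 6.048 / 30.068 × 100 = 20.11%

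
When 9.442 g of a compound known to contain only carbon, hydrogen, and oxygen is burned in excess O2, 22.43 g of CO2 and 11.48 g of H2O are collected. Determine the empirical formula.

C4H10O

mol C = 22.43 / 44.01 = 0.5097; mass C = 0.5097 × 12.01 = 6.121 g
mol H = 2 × (11.48 / 18.02) = 1.274; mass H = 1.274 × 1.008 = 1.284 g
mass O = 9.442 − (7.405) = 2.037 g → mol O = 0.1273
Ratios (÷ 0.1273): C 4.004, H 10.010, O 1.000
≈ 4:10:1 → C4H10O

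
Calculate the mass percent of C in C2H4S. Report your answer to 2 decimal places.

39.95%

Molar mass = 2(12.01) + 4(1.008) + 1(32.07) = 60.122 g/mol
Mass of C per mole = 2 × 12.01 = 24.020 g
% C = 24.020 / 60.122 × 100 = 39.95%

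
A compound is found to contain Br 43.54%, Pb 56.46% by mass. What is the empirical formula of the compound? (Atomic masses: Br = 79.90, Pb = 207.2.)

Assume 100 g: 43.54 g Br, 56.46 g Pb.
Br: 43.54 g ÷ 79.90 g/mol = 0.5449 mol
Pb: 56.46 g ÷ 207.2 g/mol = 0.2725 mol
Ratios (÷ 0.2725): Br 2.000, Pb 1.000
≈ 2:1 → Br2Pb

Br2Pb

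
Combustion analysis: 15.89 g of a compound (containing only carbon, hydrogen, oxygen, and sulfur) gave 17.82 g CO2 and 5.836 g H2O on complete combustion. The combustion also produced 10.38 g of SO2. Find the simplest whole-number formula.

C5H8O4S2

mol C = 17.82 / 44.01 = 0.4049; mass C = 0.4049 × 12.01 = 4.863 g
mol H = 2 × (5.836 / 18.02) = 0.6477; mass H = 0.6477 × 1.008 = 0.6529 g
mol S = 10.38 / 64.07 = 0.1620; mass S = 5.196 g
mass O = 15.89 − (10.71) = 5.178 g → mol O = 0.3237
Ratios (÷ 0.162): C 2.499, H 3.998, O 1.998, S 1.000
Multiply by 2: C 5.00, H 8.00, O 4.00, S 2.00 → C5H8O4S2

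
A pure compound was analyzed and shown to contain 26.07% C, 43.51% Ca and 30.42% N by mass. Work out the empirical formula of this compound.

Assume 100 g: 26.07 g C, 43.51 g Ca, 30.42 g N.
Moles — C: 26.07 / 12.01 = 2.171 mol; Ca: 43.51 / 40.08 = 1.086 mol; N: 30.42 / 14.01 = 2.171 mol
Divide by the smallest (1.086 mol Ca): C 2.000, Ca 1.000, N 2.000
→ C2CaN2

C2CaN2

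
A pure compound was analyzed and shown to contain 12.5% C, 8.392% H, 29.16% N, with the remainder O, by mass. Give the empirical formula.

Assume 100 g: 12.5 g C, 8.392 g H, 29.16 g N, 49.948 g O.
n(C) = 12.5/12.01 = 1.041, n(H) = 8.392/1.008 = 8.325, n(N) = 29.16/14.01 = 2.081, n(O) = 49.948/16.00 = 3.122
Divide by the smallest (1.041 mol C): C 1.000, H 7.999, N 2.000, O 2.999
≈ 1:8:2:3 → CH8N2O3

CH8N2O3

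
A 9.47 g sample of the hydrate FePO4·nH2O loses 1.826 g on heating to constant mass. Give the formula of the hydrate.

FePO4·2H2O

Mass of anhydrous FePO4 = 9.47 − 1.826 = 7.644 g
mol H2O = 1.826 / 18.02 = 0.1013
Molar mass of FePO4 = 150.82 g/mol → mol FePO4 = 7.644 / 150.82 = 0.05068
n = 0.1013 / 0.05068 = 2.00 ≈ 2 → FePO4·2H2O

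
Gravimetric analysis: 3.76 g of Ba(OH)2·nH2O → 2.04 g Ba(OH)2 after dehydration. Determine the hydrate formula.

Ba(OH)2·8H2O

Mass of water lost = 3.76 − 2.04 = 1.72 g → 1.72 / 18.02 = 0.09545 mol H2O
Molar mass of Ba(OH)2 = 171.35 g/mol → mol Ba(OH)2 = 2.04 / 171.35 = 0.01191
n = 0.09545 / 0.01191 = 8.02 ≈ 8 → Ba(OH)2·8H2O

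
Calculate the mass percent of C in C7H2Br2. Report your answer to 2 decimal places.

Molar mass = 7(12.01) + 2(1.008) + 2(79.90) = 245.886 g/mol
Mass of C per mole = 7 × 12.01 = 84.070 g
% C = 84.070 / 245.886 × 100 = 34.19%

34.19%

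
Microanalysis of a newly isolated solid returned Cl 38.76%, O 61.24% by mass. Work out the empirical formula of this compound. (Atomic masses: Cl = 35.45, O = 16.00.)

Cl2O7

Assume 100 g: 38.76 g Cl, 61.24 g O.
Moles — Cl: 38.76 / 35.45 = 1.093 mol; O: 61.24 / 16.00 = 3.828 mol
Divide by the smallest (1.093 mol Cl): Cl 1.000, O 3.501
×2: Cl 2.00, O 7.00 → Cl2O7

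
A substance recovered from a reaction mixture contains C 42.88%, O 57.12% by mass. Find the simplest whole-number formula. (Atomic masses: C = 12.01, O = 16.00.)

Assume 100 g: 42.88 g C, 57.12 g O.
Moles — C: 42.88 / 12.01 = 3.57 mol; O: 57.12 / 16.00 = 3.57 mol
Divide by the smallest (3.57 mol O): C 1.000, O 1.000
≈ 1:1 → CO

CO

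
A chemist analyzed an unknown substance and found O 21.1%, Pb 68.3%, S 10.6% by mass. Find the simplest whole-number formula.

Assume 100 g: 21.1 g O, 68.3 g Pb, 10.6 g S.
O: 21.1 g ÷ 16.00 g/mol = 1.319 mol
Pb: 68.3 g ÷ 207.2 g/mol = 0.3296 mol
S: 10.6 g ÷ 32.07 g/mol = 0.3305 mol
Smallest is Pb at 0.3296 mol; normalising gives O 4.001, Pb 1.000, S 1.003
→ O4PbS

O4PbS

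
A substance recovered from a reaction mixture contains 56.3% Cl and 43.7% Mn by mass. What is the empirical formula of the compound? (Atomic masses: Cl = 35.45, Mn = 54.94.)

Assume 100 g: 56.3 g Cl, 43.7 g Mn.
Cl: 56.3 g ÷ 35.45 g/mol = 1.588 mol
Mn: 43.7 g ÷ 54.94 g/mol = 0.7954 mol
Ratios (÷ 0.7954): Cl 1.997, Mn 1.000
Ratio ≈ 2:1, so the empirical formula is Cl2Mn

Cl2Mn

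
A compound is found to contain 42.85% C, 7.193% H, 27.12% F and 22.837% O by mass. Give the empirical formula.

Assume 100 g: 42.85 g C, 7.193 g H, 27.12 g F, 22.837 g O.
n(C) = 42.85/12.01 = 3.568, n(H) = 7.193/1.008 = 7.136, n(F) = 27.12/19.00 = 1.427, n(O) = 22.837/16.00 = 1.427
Divide by the smallest (1.427 mol O): C 2.500, H 5.000, F 1.000, O 1.000
Scaling by 2: C 5.00, H 10.00, F 2.00, O 2.00 → C5H10F2O2

C5H10F2O2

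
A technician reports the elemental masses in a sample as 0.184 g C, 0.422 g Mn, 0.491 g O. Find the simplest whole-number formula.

C: 0.184 g ÷ 12.01 g/mol = 0.01532 mol
Mn: 0.422 g ÷ 54.94 g/mol = 0.007681 mol
O: 0.491 g ÷ 16.00 g/mol = 0.03069 mol
Smallest is Mn at 0.007681 mol; normalising gives C 1.995, Mn 1.000, O 3.995
→ C2MnO4

C2MnO4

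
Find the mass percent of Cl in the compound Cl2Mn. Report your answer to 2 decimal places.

Molar mass = 2(35.45) + 1(54.94) = 125.840 g/mol
Mass of Cl per mole = 2 × 35.45 = 70.900 g
% Cl = 70.900 / 125.840 × 100 = 56.34%

56.34%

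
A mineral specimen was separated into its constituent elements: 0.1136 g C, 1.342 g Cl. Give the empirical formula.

CCl4

Moles — C: 0.1136 / 12.01 = 0.009459 mol; Cl: 1.342 / 35.45 = 0.03786 mol
Smallest is C at 0.009459 mol; normalising gives C 1.000, Cl 4.002
Ratio ≈ 1:4, so the empirical formula is CCl4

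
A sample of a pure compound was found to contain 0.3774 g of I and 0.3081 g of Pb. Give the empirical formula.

n(I) = 0.3774/126.90 = 0.002974, n(Pb) = 0.3081/207.2 = 0.001487
Ratios (÷ 0.001487): I 2.000, Pb 1.000
≈ 2:1 → I2Pb

I2Pb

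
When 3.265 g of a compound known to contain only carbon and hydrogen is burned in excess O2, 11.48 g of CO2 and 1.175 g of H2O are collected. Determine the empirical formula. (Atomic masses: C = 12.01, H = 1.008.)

mol C = 11.48 / 44.01 = 0.2608; mass C = 0.2608 × 12.01 = 3.133 g
mol H = 2 × (1.175 / 18.02) = 0.1304; mass H = 0.1304 × 1.008 = 0.1315 g
Divide by the smallest (0.1304 mol H): C 2.000, H 1.000
≈ 2:1 → C2H

C2H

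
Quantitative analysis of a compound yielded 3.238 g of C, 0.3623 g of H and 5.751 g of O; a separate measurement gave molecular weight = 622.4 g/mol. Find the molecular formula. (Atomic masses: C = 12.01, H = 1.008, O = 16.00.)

C18H24O24

C: 3.238 g ÷ 12.01 g/mol = 0.2696 mol
H: 0.3623 g ÷ 1.008 g/mol = 0.3594 mol
O: 5.751 g ÷ 16.00 g/mol = 0.3594 mol
Ratios (÷ 0.2696): C 1.000, H 1.333, O 1.333
Multiply by 3: C 3.00, H 4.00, O 4.00 → C3H4O4
Empirical-formula mass = 104.06 g/mol
n = 622.4 / 104.06 = 5.98 ≈ 6
Molecular formula = (C3H4O4)×6 = C18H24O24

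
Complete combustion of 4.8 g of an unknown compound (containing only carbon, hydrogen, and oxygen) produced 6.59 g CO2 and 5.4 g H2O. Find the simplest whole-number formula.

mol C = 6.59 / 44.01 = 0.1497; mass C = 0.1497 × 12.01 = 1.798 g
mol H = 2 × (5.4 / 18.02) = 0.5993; mass H = 0.5993 × 1.008 = 0.6041 g
mass O = 4.8 − (2.402) = 2.398 g → mol O = 0.1498
Smallest is C at 0.1497 mol; normalising gives C 1.000, H 4.003, O 1.001
Ratio ≈ 1:4:1, so the empirical formula is CH4O

CH4O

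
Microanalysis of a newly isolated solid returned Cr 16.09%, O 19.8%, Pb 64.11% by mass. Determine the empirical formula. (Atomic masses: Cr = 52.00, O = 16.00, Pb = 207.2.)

CrO4Pb

Assume 100 g: 16.09 g Cr, 19.8 g O, 64.11 g Pb.
Moles — Cr: 16.09 / 52.00 = 0.3094 mol; O: 19.8 / 16.00 = 1.238 mol; Pb: 64.11 / 207.2 = 0.3094 mol
Divide by the smallest (0.3094 mol Pb): Cr 1.000, O 4.000, Pb 1.000
→ CrO4Pb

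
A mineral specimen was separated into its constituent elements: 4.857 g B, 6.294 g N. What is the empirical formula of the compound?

n(B) = 4.857/10.81 = 0.4493, n(N) = 6.294/14.01 = 0.4493
Ratios (÷ 0.4493): B 1.000, N 1.000
Ratio ≈ 1:1, so the empirical formula is BN

BN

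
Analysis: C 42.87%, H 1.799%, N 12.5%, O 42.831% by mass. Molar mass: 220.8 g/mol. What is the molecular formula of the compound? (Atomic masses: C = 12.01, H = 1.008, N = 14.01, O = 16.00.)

C8H4N2O6

Assume 100 g: 42.87 g C, 1.799 g H, 12.5 g N, 42.831 g O.
Moles — C: 42.87 / 12.01 = 3.57 mol; H: 1.799 / 1.008 = 1.785 mol; N: 12.5 / 14.01 = 0.8922 mol; O: 42.831 / 16.00 = 2.677 mol
Smallest is N at 0.8922 mol; normalising gives C 4.001, H 2.000, N 1.000, O 3.000
Ratio ≈ 4:2:1:3, so the empirical formula is C4H2NO3
Empirical-formula mass = 112.07 g/mol
n = 220.8 / 112.07 = 1.97 ≈ 2
Molecular formula = (C4H2NO3)×2 = C8H4N2O6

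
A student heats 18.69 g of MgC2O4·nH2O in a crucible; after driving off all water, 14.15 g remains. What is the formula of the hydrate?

MgC2O4·2H2O

Mass of water lost = 18.69 − 14.15 = 4.54 g → 4.54 / 18.02 = 0.2519 mol H2O
Molar mass of MgC2O4 = 112.33 g/mol → mol MgC2O4 = 14.15 / 112.33 = 0.126
n = 0.2519 / 0.126 = 2.00 ≈ 2 → MgC2O4·2H2O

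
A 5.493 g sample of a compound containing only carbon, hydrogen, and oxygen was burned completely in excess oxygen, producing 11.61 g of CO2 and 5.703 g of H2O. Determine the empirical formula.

C5H12O2

mol C = 11.61 / 44.01 = 0.2638; mass C = 0.2638 × 12.01 = 3.168 g
mol H = 2 × (5.703 / 18.02) = 0.6330; mass H = 0.6330 × 1.008 = 0.6380 g
mass O = 5.493 − (3.806) = 1.687 g → mol O = 0.1054
Ratios (÷ 0.1054): C 2.502, H 6.004, O 1.000
Multiply by 2: C 5.00, H 12.01, O 2.00 → C5H12O2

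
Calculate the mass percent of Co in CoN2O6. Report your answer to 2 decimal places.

32.21%

Molar mass = 1(58.93) + 2(14.01) + 6(16.00) = 182.950 g/mol
Mass of Co per mole = 1 × 58.93 = 58.930 g
% Co = 58.930 / 182.950 × 100 = 32.21%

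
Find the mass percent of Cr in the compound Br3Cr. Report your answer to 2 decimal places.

17.83%

Molar mass = 3(79.90) + 1(52.00) = 291.700 g/mol
Mass of Cr per mole = 1 × 52.00 = 52.000 g
% Cr = 52.000 / 291.700 × 100 = 17.83%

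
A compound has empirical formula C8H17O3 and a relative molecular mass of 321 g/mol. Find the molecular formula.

Empirical-formula mass = 161.22 g/mol
n = 321 / 161.22 = 1.99 ≈ 2
Molecular formula = (C8H17O3)2 = C16H34O6

C16H34O6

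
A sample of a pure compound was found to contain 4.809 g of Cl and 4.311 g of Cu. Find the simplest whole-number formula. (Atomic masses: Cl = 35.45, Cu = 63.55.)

Moles — Cl: 4.809 / 35.45 = 0.1357 mol; Cu: 4.311 / 63.55 = 0.06784 mol
Ratios (÷ 0.06784): Cl 2.000, Cu 1.000
≈ 2:1 → Cl2Cu

Cl2Cu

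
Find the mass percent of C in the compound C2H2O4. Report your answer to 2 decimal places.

26.68%

Molar mass = 2(12.01) + 2(1.008) + 4(16.00) = 90.036 g/mol
Mass of C per mole = 2 × 12.01 = 24.020 g
% C = 24.020 / 90.036 × 100 = 26.68%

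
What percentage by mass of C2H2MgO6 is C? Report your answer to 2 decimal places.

16.41%

Molar mass = 2(12.01) + 2(1.008) + 1(24.31) + 6(16.00) = 146.346 g/mol
Mass of C per mole = 2 × 12.01 = 24.020 g
% C = 24.020 / 146.346 × 100 = 16.41%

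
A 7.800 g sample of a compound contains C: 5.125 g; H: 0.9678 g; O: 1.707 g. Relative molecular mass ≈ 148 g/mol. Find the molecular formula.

C8H18O2

C: 5.125 g ÷ 12.01 g/mol = 0.4267 mol
H: 0.9678 g ÷ 1.008 g/mol = 0.9601 mol
O: 1.707 g ÷ 16.00 g/mol = 0.1067 mol
Smallest is O at 0.1067 mol; normalising gives C 4.000, H 8.999, O 1.000
→ C4H9O
Empirical-formula mass = 73.11 g/mol
n = 148 / 73.11 = 2.02 ≈ 2
Molecular formula = (C4H9O)×2 = C8H18O2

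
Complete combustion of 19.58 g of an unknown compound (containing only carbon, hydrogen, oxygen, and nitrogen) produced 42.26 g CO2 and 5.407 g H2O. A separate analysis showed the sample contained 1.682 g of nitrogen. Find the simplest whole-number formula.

mol C = 42.26 / 44.01 = 0.9602; mass C = 0.9602 × 12.01 = 11.53 g
mol H = 2 × (5.407 / 18.02) = 0.6001; mass H = 0.6001 × 1.008 = 0.6049 g
mol N = 1.682 / 14.01 = 0.1201
mass O = 19.58 − (13.82) = 5.761 g → mol O = 0.3600
Ratios (÷ 0.1201): C 7.998, H 4.999, N 1.000, O 2.999
≈ 8:5:1:3 → C8H5NO3

C8H5NO3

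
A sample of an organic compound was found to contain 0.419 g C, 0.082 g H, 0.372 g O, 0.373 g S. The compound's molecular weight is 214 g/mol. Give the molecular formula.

C6H14O4S2

C: 0.419 g ÷ 12.01 g/mol = 0.03489 mol
H: 0.082 g ÷ 1.008 g/mol = 0.08135 mol
O: 0.372 g ÷ 16.00 g/mol = 0.02325 mol
S: 0.373 g ÷ 32.07 g/mol = 0.01163 mol
Smallest is S at 0.01163 mol; normalising gives C 3.000, H 6.994, O 1.999, S 1.000
→ C3H7O2S
Empirical-formula mass = 107.16 g/mol
n = 214 / 107.16 = 2.00 ≈ 2
Molecular formula = (C3H7O2S)×2 = C6H14O4S2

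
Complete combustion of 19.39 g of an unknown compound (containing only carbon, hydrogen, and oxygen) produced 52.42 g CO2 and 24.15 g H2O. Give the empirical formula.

C8H18O

mol C = 52.42 / 44.01 = 1.191; mass C = 1.191 × 12.01 = 14.31 g
mol H = 2 × (24.15 / 18.02) = 2.680; mass H = 2.680 × 1.008 = 2.702 g
mass O = 19.39 − (17.01) = 2.383 g → mol O = 0.1489
Smallest is O at 0.1489 mol; normalising gives C 7.997, H 17.995, O 1.000
→ C8H18O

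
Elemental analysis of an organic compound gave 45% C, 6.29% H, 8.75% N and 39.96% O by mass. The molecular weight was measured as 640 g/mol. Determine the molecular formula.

Assume 100 g: 45 g C, 6.29 g H, 8.75 g N, 39.96 g O.
n(C) = 45/12.01 = 3.747, n(H) = 6.29/1.008 = 6.24, n(N) = 8.75/14.01 = 0.6246, n(O) = 39.96/16.00 = 2.498
Divide by the smallest (0.6246 mol N): C 5.999, H 9.991, N 1.000, O 3.999
≈ 6:10:1:4 → C6H10NO4
Empirical-formula mass = 160.15 g/mol
n = 640 / 160.15 = 4.00 ≈ 4
Molecular formula = (C6H10NO4)×4 = C24H40N4O16

C24H40N4O16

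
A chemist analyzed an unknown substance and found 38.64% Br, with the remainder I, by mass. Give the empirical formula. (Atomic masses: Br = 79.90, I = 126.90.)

Assume 100 g: 38.64 g Br, 61.36 g I.
Br: 38.64 g ÷ 79.90 g/mol = 0.4836 mol
I: 61.36 g ÷ 126.90 g/mol = 0.4835 mol
Smallest is I at 0.4835 mol; normalising gives Br 1.000, I 1.000
→ BrI

BrI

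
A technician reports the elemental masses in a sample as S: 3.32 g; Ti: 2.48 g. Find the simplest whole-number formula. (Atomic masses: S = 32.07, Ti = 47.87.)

S2Ti

S: 3.32 g ÷ 32.07 g/mol = 0.1035 mol
Ti: 2.48 g ÷ 47.87 g/mol = 0.05181 mol
Smallest is Ti at 0.05181 mol; normalising gives S 1.998, Ti 1.000
≈ 2:1 → S2Ti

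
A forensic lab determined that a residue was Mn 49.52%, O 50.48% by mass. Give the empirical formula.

Assume 100 g: 49.52 g Mn, 50.48 g O.
n(Mn) = 49.52/54.94 = 0.9013, n(O) = 50.48/16.00 = 3.155
Ratios (÷ 0.9013): Mn 1.000, O 3.500
×2: Mn 2.00, O 7.00 → Mn2O7

Mn2O7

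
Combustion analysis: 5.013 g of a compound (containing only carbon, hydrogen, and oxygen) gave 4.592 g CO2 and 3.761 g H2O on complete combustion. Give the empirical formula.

mol C = 4.592 / 44.01 = 0.1043; mass C = 0.1043 × 12.01 = 1.253 g
mol H = 2 × (3.761 / 18.02) = 0.4174; mass H = 0.4174 × 1.008 = 0.4208 g
mass O = 5.013 − (1.674) = 3.339 g → mol O = 0.2087
Ratios (÷ 0.1043): C 1.000, H 4.001, O 2.000
→ CH4O2

CH4O2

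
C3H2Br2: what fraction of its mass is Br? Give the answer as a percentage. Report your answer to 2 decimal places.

Molar mass = 3(12.01) + 2(1.008) + 2(79.90) = 197.846 g/mol
Mass of Br per mole = 2 × 79.90 = 159.800 g
% Br = 159.800 / 197.846 × 100 = 80.77%

80.77%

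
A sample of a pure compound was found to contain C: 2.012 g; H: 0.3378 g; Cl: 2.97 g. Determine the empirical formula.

C2H4Cl

C: 2.012 g ÷ 12.01 g/mol = 0.1675 mol
H: 0.3378 g ÷ 1.008 g/mol = 0.3351 mol
Cl: 2.97 g ÷ 35.45 g/mol = 0.08378 mol
Smallest is Cl at 0.08378 mol; normalising gives C 2.000, H 4.000, Cl 1.000
≈ 2:4:1 → C2H4Cl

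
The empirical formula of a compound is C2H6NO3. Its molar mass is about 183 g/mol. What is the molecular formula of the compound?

C4H12N2O6

Empirical-formula mass = 92.08 g/mol
n = 183 / 92.08 = 1.99 ≈ 2
Molecular formula = (C2H6NO3)2 = C4H12N2O6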